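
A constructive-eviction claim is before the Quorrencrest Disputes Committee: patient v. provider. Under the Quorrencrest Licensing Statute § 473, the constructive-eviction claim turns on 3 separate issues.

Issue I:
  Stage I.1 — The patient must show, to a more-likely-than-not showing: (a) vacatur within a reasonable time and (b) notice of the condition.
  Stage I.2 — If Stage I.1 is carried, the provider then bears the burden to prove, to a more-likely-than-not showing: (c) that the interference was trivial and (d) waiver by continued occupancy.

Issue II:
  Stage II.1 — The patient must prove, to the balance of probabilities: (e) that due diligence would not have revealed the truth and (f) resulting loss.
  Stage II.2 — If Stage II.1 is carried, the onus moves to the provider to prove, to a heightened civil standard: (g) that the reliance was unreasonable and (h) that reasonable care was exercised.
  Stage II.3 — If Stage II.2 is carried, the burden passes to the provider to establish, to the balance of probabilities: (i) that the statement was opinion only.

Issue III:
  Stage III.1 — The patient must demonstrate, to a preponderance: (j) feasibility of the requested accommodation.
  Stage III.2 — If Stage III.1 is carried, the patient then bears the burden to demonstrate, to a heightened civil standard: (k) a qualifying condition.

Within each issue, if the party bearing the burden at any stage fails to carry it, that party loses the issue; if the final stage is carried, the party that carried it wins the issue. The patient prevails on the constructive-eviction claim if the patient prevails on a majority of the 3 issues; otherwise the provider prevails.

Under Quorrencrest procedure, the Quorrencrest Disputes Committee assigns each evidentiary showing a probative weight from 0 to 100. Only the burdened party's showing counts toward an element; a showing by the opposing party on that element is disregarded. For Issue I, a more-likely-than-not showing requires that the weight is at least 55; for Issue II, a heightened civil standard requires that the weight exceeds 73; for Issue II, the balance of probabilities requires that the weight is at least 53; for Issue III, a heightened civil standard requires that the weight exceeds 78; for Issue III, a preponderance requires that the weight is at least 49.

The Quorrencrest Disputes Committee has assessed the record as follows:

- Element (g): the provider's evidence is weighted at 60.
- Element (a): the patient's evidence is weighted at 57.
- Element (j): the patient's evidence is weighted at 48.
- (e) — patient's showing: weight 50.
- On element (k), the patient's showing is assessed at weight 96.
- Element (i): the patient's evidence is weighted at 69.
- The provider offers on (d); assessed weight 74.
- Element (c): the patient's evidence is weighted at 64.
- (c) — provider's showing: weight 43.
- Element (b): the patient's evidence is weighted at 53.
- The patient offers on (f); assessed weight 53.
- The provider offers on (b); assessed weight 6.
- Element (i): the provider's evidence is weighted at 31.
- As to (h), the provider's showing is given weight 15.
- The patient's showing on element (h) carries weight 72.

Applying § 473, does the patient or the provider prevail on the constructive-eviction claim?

— Issue I —
Stage I.1 (patient, a more-likely-than-not showing, weight is at least 55): (a) 57 ≥ 55 — meets; (b) 53 (provider's 6 disregarded) < 55 — fails.
  Not every element is met, so the patient fails to carry Stage I.1.
The provider prevails on this issue.
— Issue II —
Stage II.1 — burden on patient; standard: the balance of probabilities (weight is at least 53).
    (e): 50 < 53 [not met]
    (f): 53 ≥ 53 [met]
  The patient does not carry Stage II.1.
The provider prevails on this issue.
— Issue III —
At Stage III.1 the patient must meet a preponderance (weight is at least 49): on (j) the weight is 48, < 49, so (j) does not meet the standard.
  The patient does not carry Stage III.1.
So the provider prevails on this issue.
Per-issue: Issue I → provider; Issue II → provider; Issue III → provider. The patient must prevail on a majority of issues; overall, the provider prevails.

provider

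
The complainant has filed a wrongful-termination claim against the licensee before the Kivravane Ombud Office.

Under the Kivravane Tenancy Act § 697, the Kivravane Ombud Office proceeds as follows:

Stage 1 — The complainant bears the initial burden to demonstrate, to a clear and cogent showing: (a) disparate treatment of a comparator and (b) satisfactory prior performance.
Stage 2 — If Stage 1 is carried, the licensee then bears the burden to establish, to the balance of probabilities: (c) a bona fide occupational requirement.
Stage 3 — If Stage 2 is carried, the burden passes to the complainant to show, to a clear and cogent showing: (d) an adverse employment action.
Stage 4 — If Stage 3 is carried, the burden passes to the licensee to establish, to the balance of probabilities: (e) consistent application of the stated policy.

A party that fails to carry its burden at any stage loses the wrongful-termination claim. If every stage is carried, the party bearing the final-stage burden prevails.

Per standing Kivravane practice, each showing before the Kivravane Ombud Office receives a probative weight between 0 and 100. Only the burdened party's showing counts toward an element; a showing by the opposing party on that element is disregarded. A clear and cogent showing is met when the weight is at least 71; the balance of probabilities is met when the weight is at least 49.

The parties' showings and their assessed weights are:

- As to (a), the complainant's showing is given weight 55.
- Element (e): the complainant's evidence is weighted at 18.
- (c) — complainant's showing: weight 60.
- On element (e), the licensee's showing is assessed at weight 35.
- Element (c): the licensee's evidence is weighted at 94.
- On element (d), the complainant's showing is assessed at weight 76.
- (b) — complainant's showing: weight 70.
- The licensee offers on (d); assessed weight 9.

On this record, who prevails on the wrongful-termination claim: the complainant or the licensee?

licensee

Stage 1 (complainant, a clear and cogent showing, weight is at least 71): (a) 55 < 71 — fails; (b) 70 < 71 — fails.
  Not every element is met, so the complainant fails to carry Stage 1.
The analysis ends at Stage 1; the licensee prevails.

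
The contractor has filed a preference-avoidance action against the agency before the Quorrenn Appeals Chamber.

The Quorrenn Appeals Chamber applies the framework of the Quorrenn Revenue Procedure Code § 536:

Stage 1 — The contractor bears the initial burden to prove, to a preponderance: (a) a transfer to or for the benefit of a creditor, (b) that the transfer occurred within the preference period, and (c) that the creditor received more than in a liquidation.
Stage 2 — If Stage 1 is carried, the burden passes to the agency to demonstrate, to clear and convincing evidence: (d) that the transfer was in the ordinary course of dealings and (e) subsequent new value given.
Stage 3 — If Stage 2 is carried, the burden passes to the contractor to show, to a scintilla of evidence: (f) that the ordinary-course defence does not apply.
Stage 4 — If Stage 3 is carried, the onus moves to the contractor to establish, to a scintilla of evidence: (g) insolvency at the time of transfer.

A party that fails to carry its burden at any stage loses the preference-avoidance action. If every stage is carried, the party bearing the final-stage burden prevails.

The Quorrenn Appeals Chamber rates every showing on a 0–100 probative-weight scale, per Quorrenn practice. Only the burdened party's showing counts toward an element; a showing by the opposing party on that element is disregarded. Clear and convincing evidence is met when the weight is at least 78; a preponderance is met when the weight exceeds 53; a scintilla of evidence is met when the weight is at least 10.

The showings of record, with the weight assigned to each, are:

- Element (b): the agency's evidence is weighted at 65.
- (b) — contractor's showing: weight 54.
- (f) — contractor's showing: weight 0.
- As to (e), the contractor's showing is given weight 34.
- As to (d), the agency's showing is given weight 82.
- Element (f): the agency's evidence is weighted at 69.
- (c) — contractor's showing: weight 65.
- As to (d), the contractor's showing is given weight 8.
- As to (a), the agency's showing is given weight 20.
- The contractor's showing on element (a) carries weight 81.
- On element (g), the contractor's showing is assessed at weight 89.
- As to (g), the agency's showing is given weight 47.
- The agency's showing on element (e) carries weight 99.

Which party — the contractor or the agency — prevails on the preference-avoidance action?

Stage 1 — burden on contractor; standard: a preponderance (weight exceeds 53).
    (a): 81 (agency's 20 disregarded) > 53 [met]
    (b): 54 (agency's 65 disregarded) > 53 [met]
    (c): 65 > 53 [met]
  The contractor carries Stage 1; the agency now bears the burden.
Stage 2 — burden on agency; standard: clear and convincing evidence (weight is at least 78).
    (d): 82 (contractor's 8 disregarded) ≥ 78 [met]
    (e): 99 (contractor's 34 disregarded) ≥ 78 [met]
  Stage 2 carried; the burden shifts to the contractor.
Stage 3 — burden on contractor; standard: a scintilla of evidence (weight is at least 10).
    (f): 0 (agency's 69 disregarded) < 10 [not met]
  The contractor does not carry Stage 3.
The analysis ends at Stage 3; the agency prevails.

agency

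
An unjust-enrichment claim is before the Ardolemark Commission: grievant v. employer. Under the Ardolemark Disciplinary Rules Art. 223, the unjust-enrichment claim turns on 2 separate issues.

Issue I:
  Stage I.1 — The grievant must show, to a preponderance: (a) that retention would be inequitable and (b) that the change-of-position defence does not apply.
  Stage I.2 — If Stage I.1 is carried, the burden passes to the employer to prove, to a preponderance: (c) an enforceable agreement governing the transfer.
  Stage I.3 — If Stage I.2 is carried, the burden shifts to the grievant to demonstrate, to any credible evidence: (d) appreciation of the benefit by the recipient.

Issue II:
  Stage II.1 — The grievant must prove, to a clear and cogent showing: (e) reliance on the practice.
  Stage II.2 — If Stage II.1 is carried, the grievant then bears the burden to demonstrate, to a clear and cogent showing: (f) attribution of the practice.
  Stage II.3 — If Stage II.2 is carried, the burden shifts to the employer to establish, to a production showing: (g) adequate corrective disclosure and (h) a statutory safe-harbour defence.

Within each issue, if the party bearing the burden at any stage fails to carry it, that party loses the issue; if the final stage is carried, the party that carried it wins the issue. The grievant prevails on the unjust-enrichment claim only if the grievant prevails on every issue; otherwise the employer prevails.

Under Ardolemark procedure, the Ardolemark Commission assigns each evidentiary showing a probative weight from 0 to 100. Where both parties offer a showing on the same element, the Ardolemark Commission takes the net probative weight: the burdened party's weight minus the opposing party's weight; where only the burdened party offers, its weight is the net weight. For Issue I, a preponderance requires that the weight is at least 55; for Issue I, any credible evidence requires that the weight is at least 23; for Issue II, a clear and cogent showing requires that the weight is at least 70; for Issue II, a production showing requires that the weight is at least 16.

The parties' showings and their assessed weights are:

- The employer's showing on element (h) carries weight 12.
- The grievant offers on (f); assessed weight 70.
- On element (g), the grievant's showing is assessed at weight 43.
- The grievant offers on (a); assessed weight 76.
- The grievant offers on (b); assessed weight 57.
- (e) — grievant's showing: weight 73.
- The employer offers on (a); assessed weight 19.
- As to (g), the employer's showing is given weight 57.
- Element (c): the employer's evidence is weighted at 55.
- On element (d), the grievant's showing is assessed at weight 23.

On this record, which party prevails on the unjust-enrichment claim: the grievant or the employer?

grievant

— Issue I —
Stage I.1 — burden on grievant; standard: a preponderance (weight is at least 55).
    (a): 76 − 19 = 57 ≥ 55 [met]
    (b): 57 ≥ 55 [met]
  All elements met. The burden passes to the employer.
Stage I.2 — burden on employer; standard: a preponderance (weight is at least 55).
    (c): 55 ≥ 55 [met]
  Stage I.2 carried; the burden shifts to the grievant.
Stage I.3 — burden on grievant; standard: any credible evidence (weight is at least 23).
    (d): 23 ≥ 23 [met]
  Stage I.3 carried; the final stage is satisfied.
With every stage satisfied, the grievant prevails on this issue.
— Issue II —
Stage II.1 (grievant, a clear and cogent showing, weight is at least 70): (e) 73 ≥ 70 — meets.
  Stage II.1 carried; the burden remains with the grievant.
Stage II.2 (grievant, a clear and cogent showing, weight is at least 70): (f) 70 ≥ 70 — meets.
  All elements met. The burden passes to the employer.
Stage II.3 (employer, a production showing, weight is at least 16): (g) net 57−43=14 < 16 — fails; (h) 12 < 16 — fails.
  Stage II.3 not carried; the employer fails its burden.
So the grievant prevails on this issue.
Per-issue: Issue I → grievant; Issue II → grievant. The grievant must prevail on every issue; overall, the grievant prevails.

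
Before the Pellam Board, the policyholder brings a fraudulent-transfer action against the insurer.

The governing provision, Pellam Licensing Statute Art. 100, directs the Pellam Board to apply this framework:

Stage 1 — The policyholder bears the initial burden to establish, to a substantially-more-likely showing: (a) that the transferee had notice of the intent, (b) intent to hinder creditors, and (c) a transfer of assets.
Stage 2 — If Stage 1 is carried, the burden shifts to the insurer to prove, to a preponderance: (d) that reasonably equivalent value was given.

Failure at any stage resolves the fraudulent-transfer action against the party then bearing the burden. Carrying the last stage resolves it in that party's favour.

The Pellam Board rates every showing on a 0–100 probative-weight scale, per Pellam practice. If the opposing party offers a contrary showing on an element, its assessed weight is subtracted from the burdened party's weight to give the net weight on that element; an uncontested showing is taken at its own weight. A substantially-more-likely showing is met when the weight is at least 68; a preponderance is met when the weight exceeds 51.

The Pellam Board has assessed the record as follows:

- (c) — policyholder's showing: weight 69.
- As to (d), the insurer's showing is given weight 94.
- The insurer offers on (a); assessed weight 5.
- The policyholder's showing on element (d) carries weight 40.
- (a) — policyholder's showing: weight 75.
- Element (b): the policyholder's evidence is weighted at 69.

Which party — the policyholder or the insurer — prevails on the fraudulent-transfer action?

Stage 1 — burden on policyholder; standard: a substantially-more-likely showing (weight is at least 68).
    (a): 75 − 5 = 70 ≥ 68 [met]
    (b): 69 ≥ 68 [met]
    (c): 69 ≥ 68 [met]
  Stage 1 carried; the burden shifts to the insurer.
Stage 2 — burden on insurer; standard: a preponderance (weight exceeds 51).
    (d): 94 − 40 = 54 > 51 [met]
  Stage 2 carried; the final stage is satisfied.
Every stage carried; the insurer prevails.

insurer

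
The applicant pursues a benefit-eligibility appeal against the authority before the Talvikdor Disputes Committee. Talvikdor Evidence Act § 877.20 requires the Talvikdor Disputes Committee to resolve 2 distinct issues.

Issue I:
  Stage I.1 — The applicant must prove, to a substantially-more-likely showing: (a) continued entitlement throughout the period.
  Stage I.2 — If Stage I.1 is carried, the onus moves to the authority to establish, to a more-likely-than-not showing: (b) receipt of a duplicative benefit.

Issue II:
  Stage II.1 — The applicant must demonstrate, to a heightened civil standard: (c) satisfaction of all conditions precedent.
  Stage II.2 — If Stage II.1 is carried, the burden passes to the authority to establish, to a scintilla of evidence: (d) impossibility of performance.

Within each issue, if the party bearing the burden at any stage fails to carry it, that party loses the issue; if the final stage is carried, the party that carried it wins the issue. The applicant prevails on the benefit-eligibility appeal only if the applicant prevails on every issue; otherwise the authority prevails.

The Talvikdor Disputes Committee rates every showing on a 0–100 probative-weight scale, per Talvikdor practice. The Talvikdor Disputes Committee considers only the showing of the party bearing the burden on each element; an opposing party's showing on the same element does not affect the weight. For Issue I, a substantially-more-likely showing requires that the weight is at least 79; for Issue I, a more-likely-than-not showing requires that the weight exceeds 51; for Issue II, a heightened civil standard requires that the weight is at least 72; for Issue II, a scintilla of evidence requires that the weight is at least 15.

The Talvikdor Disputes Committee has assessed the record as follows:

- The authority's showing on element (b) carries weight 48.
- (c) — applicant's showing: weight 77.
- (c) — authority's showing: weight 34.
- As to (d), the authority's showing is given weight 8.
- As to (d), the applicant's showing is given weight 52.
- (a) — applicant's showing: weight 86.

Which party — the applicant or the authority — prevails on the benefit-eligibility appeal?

applicant

— Issue I —
Stage I.1 — burden on applicant; standard: a substantially-more-likely showing (weight is at least 79).
    (a): 86 ≥ 79 [met]
  All elements met. The burden passes to the authority.
Stage I.2 — burden on authority; standard: a more-likely-than-not showing (weight exceeds 51).
    (b): 48 ≤ 51 [not met]
  The authority does not carry Stage I.2.
The applicant prevails on this issue.
— Issue II —
Stage II.1 — burden on applicant; standard: a heightened civil standard (weight is at least 72).
    (c): 77 (authority's 34 disregarded) ≥ 72 [met]
  The applicant carries Stage II.1; the authority now bears the burden.
Stage II.2 — burden on authority; standard: a scintilla of evidence (weight is at least 15).
    (d): 8 (applicant's 52 disregarded) < 15 [not met]
  Not every element is met, so the authority fails to carry Stage II.2.
The analysis ends at Stage II.2; the applicant prevails on this issue.
Per-issue: Issue I → applicant; Issue II → applicant. The applicant must prevail on every issue; overall, the applicant prevails.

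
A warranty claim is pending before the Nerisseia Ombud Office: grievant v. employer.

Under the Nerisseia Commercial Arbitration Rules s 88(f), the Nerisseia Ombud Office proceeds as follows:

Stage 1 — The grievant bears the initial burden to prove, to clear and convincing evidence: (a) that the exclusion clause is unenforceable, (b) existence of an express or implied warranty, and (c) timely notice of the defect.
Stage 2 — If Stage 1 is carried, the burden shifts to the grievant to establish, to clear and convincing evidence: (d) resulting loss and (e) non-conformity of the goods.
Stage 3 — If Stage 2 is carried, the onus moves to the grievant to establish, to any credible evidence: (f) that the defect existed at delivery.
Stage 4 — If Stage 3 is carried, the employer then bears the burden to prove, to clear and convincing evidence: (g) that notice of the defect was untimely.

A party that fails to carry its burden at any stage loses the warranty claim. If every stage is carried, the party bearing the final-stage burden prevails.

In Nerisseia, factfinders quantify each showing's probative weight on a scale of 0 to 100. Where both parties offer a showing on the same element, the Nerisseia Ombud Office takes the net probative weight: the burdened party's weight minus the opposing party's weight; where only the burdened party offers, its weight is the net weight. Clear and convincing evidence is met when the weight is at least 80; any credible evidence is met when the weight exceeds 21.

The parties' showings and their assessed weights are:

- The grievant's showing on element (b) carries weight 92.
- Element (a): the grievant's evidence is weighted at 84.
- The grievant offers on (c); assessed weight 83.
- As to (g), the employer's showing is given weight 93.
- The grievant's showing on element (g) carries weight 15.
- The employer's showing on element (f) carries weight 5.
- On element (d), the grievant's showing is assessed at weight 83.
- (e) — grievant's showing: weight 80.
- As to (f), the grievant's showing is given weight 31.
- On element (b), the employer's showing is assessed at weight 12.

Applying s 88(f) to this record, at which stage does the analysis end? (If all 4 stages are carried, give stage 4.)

Stage 1 — burden on grievant; standard: clear and convincing evidence (weight is at least 80).
    (a): 84 ≥ 80 [met]
    (b): 92 − 12 = 80 ≥ 80 [met]
    (c): 83 ≥ 80 [met]
  Stage 1 is satisfied; the grievant continues to bear the burden.
Stage 2 — burden on grievant; standard: clear and convincing evidence (weight is at least 80).
    (d): 83 ≥ 80 [met]
    (e): 80 ≥ 80 [met]
  All elements met. The grievant retains the burden for Stage 3.
Stage 3 — burden on grievant; standard: any credible evidence (weight exceeds 21).
    (f): 31 − 5 = 26 > 21 [met]
  All elements met. The burden passes to the employer.
Stage 4 — burden on employer; standard: clear and convincing evidence (weight is at least 80).
    (g): 93 − 15 = 78 < 80 [not met]
  The employer does not carry Stage 4.
So the grievant prevails.

stage 4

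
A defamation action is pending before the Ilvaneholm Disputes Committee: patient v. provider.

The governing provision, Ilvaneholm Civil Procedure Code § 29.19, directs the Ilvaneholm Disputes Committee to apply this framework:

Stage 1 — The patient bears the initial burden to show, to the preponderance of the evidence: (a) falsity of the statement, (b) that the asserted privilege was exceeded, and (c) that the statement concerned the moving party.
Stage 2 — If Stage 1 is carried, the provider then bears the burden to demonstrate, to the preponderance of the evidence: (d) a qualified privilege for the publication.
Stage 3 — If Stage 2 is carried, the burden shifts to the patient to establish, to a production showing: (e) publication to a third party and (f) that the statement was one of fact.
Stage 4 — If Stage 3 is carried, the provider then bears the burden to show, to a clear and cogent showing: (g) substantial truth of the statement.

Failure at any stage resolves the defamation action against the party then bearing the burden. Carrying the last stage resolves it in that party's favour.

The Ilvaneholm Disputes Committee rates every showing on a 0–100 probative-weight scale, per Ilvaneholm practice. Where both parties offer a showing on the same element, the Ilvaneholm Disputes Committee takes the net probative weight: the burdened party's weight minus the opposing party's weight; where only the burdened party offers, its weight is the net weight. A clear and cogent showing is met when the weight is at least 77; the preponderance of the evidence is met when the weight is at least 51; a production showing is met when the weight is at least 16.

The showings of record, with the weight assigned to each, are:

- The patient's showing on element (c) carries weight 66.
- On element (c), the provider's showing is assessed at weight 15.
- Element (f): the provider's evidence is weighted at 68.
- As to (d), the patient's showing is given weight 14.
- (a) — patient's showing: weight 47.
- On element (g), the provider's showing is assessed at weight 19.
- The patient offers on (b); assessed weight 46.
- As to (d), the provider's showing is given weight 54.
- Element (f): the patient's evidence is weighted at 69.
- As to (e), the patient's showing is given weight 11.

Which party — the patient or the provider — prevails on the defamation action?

provider

Stage 1 (patient, the preponderance of the evidence, weight is at least 51): (a) 47 < 51 — fails; (b) 46 < 51 — fails; (c) net 66−15=51 ≥ 51 — meets.
  Not every element is met, so the patient fails to carry Stage 1.
The provider prevails.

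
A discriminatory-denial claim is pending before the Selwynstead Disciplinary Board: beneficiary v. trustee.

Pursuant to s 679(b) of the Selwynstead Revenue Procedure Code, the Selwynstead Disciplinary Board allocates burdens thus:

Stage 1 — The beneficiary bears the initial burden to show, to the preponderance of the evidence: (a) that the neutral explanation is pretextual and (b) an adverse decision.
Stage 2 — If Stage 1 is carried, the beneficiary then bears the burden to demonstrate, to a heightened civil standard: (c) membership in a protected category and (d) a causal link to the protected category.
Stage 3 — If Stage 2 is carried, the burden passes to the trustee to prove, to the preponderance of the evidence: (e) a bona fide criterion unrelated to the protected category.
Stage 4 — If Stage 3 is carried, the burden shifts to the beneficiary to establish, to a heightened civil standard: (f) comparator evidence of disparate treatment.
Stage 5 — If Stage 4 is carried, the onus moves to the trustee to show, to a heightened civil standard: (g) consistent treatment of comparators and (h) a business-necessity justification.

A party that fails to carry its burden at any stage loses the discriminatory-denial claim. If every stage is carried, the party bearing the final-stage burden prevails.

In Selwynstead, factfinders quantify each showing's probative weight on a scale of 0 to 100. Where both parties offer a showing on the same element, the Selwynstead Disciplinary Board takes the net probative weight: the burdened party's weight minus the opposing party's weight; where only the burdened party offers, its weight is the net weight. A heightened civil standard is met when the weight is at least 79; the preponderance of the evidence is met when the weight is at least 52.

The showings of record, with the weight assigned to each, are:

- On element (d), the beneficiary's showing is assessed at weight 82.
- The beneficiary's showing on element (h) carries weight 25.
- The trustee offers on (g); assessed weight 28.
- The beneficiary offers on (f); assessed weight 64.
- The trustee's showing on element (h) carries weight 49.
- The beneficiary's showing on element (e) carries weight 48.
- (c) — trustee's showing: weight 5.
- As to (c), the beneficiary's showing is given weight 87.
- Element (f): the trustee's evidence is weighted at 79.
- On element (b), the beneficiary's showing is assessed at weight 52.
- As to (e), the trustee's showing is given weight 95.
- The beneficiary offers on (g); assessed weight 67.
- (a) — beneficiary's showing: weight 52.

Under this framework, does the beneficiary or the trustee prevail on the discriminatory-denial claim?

Stage 1 — burden on beneficiary; standard: the preponderance of the evidence (weight is at least 52).
    (a): 52 ≥ 52 [met]
    (b): 52 ≥ 52 [met]
  Stage 1 carried; the burden remains with the beneficiary.
Stage 2 — burden on beneficiary; standard: a heightened civil standard (weight is at least 79).
    (c): 87 − 5 = 82 ≥ 79 [met]
    (d): 82 ≥ 79 [met]
  Stage 2 carried; the burden shifts to the trustee.
Stage 3 — burden on trustee; standard: the preponderance of the evidence (weight is at least 52).
    (e): 95 − 48 = 47 < 52 [not met]
  Stage 3 not carried; the trustee fails its burden.
The analysis ends at Stage 3; the beneficiary prevails.

beneficiary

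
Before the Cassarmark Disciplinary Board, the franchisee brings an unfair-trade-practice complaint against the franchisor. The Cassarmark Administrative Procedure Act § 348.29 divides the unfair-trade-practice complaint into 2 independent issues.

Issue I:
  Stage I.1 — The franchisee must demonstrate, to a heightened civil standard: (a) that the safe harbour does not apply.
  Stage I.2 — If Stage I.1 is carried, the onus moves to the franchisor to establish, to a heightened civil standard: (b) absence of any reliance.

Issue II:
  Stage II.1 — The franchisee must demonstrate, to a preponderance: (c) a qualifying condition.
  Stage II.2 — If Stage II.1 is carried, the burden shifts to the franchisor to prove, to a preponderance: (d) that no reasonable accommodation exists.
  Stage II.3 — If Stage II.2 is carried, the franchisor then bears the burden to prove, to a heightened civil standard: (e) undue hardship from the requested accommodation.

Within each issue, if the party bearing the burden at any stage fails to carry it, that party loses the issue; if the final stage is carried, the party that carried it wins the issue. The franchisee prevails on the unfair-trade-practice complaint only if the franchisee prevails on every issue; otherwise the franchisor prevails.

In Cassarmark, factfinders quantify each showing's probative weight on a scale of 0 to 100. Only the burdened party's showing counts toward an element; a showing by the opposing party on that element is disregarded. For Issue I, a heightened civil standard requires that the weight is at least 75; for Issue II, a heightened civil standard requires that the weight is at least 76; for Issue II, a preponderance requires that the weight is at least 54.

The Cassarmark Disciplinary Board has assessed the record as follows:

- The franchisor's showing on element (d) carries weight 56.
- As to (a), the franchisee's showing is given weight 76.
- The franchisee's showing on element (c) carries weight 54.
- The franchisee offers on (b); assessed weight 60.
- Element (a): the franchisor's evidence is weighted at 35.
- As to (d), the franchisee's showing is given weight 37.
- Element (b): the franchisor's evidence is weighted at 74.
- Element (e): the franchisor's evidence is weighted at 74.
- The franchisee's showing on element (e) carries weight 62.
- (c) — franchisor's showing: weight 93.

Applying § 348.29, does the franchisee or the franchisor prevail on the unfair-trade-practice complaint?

— Issue I —
Stage I.1 (franchisee, a heightened civil standard, weight is at least 75): (a) 76 (franchisor's 35 disregarded) ≥ 75 — meets.
  Stage I.1 carried; the burden shifts to the franchisor.
Stage I.2 (franchisor, a heightened civil standard, weight is at least 75): (b) 74 (franchisee's 60 disregarded) < 75 — fails.
  The franchisor does not carry Stage I.2.
The analysis ends at Stage I.2; the franchisee prevails on this issue.
— Issue II —
At Stage II.1 the franchisee must meet a preponderance (weight is at least 54): on (c) the weight is 54 (the franchisor's 93 is given no effect), which does reach 54, so (c) meets the standard.
  Stage II.1 is satisfied; the onus moves to the franchisor.
At Stage II.2 the franchisor must meet a preponderance (weight is at least 54): on (d) the weight is 56 (the franchisee's 37 is given no effect), which does reach 54, so (d) meets the standard.
  All elements met. The franchisor retains the burden for Stage II.3.
At Stage II.3 the franchisor must meet a heightened civil standard (weight is at least 76): on (e) the weight is 74 (the franchisee's 62 is given no effect), which does not reach 76, so (e) does not meet the standard.
  Not every element is met, so the franchisor fails to carry Stage II.3.
So the franchisee prevails on this issue.
Per-issue: Issue I → franchisee; Issue II → franchisee. The franchisee must prevail on every issue; overall, the franchisee prevails.

franchisee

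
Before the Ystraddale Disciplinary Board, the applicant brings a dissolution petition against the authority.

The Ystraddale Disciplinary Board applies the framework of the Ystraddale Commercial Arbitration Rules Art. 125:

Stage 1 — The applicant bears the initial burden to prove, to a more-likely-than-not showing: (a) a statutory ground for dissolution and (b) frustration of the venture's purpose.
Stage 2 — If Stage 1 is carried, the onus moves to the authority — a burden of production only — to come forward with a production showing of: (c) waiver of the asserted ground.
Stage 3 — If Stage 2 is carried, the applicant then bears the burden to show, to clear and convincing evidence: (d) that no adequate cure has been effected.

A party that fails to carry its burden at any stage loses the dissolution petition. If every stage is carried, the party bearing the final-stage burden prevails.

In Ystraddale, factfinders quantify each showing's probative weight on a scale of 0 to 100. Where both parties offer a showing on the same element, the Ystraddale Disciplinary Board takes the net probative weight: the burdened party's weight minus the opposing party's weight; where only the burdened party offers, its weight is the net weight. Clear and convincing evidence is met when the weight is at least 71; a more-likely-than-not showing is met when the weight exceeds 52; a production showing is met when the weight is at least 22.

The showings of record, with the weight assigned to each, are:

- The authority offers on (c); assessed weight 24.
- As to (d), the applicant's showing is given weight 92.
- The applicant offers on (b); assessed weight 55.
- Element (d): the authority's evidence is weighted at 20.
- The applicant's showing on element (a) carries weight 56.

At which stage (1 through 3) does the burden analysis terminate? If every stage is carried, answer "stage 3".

Stage 1 (applicant, a more-likely-than-not showing, weight exceeds 52): (a) 56 > 52 — meets; (b) 55 > 52 — meets.
  Stage 1 carried; the burden shifts to the authority.
Stage 2 (authority, a production showing, weight is at least 22): (c) 24 ≥ 22 — meets.
  Stage 2 carried; the burden shifts to the applicant.
Stage 3 (applicant, clear and convincing evidence, weight is at least 71): (d) net 92−20=72 ≥ 71 — meets.
  The applicant carries the last stage.
Every stage carried; the applicant prevails.

stage 3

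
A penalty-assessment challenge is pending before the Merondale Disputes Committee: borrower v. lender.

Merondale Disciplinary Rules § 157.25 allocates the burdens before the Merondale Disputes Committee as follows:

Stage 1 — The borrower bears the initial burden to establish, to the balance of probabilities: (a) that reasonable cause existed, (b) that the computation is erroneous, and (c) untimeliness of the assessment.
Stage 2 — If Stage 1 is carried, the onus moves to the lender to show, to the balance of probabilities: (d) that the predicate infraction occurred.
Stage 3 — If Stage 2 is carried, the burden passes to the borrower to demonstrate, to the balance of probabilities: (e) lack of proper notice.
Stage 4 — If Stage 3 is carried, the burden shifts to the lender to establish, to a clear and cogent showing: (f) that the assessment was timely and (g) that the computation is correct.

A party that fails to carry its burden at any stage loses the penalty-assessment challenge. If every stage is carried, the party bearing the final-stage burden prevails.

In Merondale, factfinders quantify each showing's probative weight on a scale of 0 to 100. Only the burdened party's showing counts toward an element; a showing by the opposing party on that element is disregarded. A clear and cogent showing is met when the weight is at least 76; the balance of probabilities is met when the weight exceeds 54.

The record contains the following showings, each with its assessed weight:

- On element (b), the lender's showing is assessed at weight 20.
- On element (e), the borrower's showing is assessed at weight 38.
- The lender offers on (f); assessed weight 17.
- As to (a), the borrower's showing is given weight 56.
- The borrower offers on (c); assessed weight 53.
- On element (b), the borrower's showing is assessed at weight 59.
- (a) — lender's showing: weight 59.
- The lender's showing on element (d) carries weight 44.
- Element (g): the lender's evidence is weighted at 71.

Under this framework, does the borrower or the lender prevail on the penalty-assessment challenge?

At Stage 1 the borrower must meet the balance of probabilities (weight exceeds 54): on (a) the weight is 56 (the lender's 59 is given no effect), which does exceed 54, so (a) meets the standard; on (b) the weight is 59 (the lender's 20 is given no effect), > 54, so (b) meets the standard; on (c) the weight is 53, which does not exceed 54, so (c) does not meet the standard.
  Not every element is met, so the borrower fails to carry Stage 1.
The analysis ends at Stage 1; the lender prevails.

lender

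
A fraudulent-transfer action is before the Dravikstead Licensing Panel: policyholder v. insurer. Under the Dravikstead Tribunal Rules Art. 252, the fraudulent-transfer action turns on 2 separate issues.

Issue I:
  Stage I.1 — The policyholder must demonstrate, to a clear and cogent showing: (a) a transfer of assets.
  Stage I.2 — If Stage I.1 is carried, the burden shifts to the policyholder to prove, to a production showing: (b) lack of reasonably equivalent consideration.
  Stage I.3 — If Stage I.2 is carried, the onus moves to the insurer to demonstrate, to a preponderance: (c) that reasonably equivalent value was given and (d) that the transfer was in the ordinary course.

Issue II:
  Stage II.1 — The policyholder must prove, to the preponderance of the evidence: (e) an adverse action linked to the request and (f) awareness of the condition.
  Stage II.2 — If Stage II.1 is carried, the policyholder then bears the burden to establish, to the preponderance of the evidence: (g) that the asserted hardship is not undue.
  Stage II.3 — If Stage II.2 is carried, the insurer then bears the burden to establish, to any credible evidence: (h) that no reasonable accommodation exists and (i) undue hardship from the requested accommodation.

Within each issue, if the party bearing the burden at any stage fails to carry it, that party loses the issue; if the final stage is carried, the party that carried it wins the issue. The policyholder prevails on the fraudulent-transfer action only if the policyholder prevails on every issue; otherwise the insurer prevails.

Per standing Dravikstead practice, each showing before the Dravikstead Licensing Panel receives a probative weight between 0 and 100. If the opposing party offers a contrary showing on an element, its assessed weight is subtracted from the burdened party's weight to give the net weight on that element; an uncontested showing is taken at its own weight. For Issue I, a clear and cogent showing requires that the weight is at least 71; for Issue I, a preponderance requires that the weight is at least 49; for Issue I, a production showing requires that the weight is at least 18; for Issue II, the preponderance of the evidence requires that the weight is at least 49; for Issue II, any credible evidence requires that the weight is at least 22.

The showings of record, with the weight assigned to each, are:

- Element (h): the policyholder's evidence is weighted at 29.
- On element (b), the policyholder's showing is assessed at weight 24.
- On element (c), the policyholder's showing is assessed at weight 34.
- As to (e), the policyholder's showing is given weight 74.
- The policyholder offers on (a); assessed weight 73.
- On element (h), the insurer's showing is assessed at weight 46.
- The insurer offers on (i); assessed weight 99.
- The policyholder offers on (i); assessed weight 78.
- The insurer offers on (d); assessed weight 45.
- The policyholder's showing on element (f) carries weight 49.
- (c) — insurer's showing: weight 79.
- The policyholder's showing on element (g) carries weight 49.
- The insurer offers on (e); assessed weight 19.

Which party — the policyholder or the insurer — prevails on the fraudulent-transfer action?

policyholder

— Issue I —
Stage I.1 — burden on policyholder; standard: a clear and cogent showing (weight is at least 71).
    (a): 73 ≥ 71 [met]
  All elements met. The policyholder retains the burden for Stage I.2.
Stage I.2 — burden on policyholder; standard: a production showing (weight is at least 18).
    (b): 24 ≥ 18 [met]
  Stage I.2 carried; the burden shifts to the insurer.
Stage I.3 — burden on insurer; standard: a preponderance (weight is at least 49).
    (c): 79 − 34 = 45 < 49 [not met]
    (d): 45 < 49 [not met]
  Stage I.3 not carried; the insurer fails its burden.
The analysis ends at Stage I.3; the policyholder prevails on this issue.
— Issue II —
Stage II.1 (policyholder, the preponderance of the evidence, weight is at least 49): (e) net 74−19=55 ≥ 49 — meets; (f) 49 ≥ 49 — meets.
  Stage II.1 is satisfied; the policyholder continues to bear the burden.
Stage II.2 (policyholder, the preponderance of the evidence, weight is at least 49): (g) 49 ≥ 49 — meets.
  The policyholder carries Stage II.2; the insurer now bears the burden.
Stage II.3 (insurer, any credible evidence, weight is at least 22): (h) net 46−29=17 < 22 — fails; (i) net 99−78=21 < 22 — fails.
  Not every element is met, so the insurer fails to carry Stage II.3.
The analysis ends at Stage II.3; the policyholder prevails on this issue.
Per-issue: Issue I → policyholder; Issue II → policyholder. The policyholder must prevail on every issue; overall, the policyholder prevails.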